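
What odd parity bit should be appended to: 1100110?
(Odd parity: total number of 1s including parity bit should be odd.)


Number of 1s in data: 4
Parity bit: 1

1


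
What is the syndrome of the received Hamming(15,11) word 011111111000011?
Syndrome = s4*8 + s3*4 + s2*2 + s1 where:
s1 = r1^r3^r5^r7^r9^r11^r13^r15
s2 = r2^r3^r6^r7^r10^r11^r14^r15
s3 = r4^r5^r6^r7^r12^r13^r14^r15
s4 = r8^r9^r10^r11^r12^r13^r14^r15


s1=1, s2=0, s3=0, s4=0

Syndrome = 1 (error at position 1)


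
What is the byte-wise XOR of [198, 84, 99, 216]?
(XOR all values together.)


XOR chain: 198 ^ 84 ^ 99 ^ 216 = 41

41


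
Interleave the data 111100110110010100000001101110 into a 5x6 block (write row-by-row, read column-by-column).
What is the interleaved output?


Matrix:
  111100
  110110
  010100
  000001
  101110
Read columns: 110011110010001111010100100010

110011110010001111010100100010


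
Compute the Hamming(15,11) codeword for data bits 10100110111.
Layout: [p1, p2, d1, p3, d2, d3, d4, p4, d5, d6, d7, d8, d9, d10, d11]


Parity bits: p1=0, p2=0, p3=0, p4=1

001001010110111


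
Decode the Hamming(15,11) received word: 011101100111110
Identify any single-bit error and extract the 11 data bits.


Syndrome = 10: error at position 10

Data: 10110011110 (corrected bit 10)


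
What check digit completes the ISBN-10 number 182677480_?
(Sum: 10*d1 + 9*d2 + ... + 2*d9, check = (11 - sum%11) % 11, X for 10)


Weighted sum: 257
257 mod 11 = 4

Check digit: 7


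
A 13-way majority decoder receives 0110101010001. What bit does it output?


Ones: 6 out of 13
Threshold: 7

0 (6/13 voted 1)


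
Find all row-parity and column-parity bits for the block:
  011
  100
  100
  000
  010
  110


Row parities: 011010
Column parities: 111

Row P: 011010, Col P: 111, Corner: 1


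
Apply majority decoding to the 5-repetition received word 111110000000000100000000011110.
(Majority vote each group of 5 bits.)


Groups: 11111, 00000, 00000, 10000, 00000, 11110
Majority votes: 100001

100001


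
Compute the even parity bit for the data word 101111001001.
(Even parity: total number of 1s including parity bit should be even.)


Number of 1s in data: 7
Parity bit: 1

1


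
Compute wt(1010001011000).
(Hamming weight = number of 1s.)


Counting 1s in 1010001011000

5


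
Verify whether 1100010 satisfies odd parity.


Number of 1s: 3

Yes, parity is correct (3 ones)


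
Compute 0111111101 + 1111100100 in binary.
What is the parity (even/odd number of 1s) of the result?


0111111101 = 509
1111100100 = 996
Sum = 1505 = 10111100001
1s count = 6

even parity (6 ones in 10111100001)


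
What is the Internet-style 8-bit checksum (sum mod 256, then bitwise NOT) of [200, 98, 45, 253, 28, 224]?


Sum = 848 mod 256 = 80
Complement = 175

175


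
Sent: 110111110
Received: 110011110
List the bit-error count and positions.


XOR: 000100000

1 error(s) at position(s): 3


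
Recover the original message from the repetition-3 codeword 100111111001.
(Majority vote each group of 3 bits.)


Groups: 100, 111, 111, 001
Majority votes: 0110

0110


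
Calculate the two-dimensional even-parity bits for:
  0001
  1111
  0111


Row parities: 101
Column parities: 1001

Row P: 101, Col P: 1001, Corner: 0


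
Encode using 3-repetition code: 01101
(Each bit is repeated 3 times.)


Each bit -> 3 copies

000111111000111


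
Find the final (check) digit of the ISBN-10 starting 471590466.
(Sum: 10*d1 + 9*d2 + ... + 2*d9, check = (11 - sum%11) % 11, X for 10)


Weighted sum: 246
246 mod 11 = 4

Check digit: 7


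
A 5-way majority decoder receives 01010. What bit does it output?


Ones: 2 out of 5
Threshold: 3

0 (2/5 voted 1)


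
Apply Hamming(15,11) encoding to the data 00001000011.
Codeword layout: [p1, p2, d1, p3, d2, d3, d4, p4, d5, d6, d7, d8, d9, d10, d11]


Parity bits: p1=0, p2=0, p3=0, p4=1

000000011000011


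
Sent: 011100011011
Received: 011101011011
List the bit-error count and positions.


XOR: 000001000000

1 error(s) at position(s): 5


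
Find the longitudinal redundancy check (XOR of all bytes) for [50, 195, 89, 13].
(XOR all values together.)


XOR chain: 50 ^ 195 ^ 89 ^ 13 = 165

165


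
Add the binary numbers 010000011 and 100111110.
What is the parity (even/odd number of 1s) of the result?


010000011 = 131
100111110 = 318
Sum = 449 = 111000001
1s count = 4

even parity (4 ones in 111000001)


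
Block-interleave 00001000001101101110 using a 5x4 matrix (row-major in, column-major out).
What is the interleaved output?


Matrix:
  0000
  1000
  0011
  0110
  1110
Read columns: 01001000110011100100

01001000110011100100


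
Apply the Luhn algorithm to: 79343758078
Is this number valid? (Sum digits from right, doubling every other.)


Luhn sum = 60
60 mod 10 = 0

Valid (Luhn sum mod 10 = 0)


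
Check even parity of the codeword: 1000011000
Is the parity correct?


Number of 1s: 3

No, parity error (3 ones)


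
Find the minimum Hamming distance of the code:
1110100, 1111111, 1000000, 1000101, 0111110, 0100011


Comparing all pairs, minimum distance: 2
Can detect 1 errors, correct 0 errors

2


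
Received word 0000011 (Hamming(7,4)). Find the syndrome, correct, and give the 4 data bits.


Syndrome = 1: error at position 1

Data: 0011 (corrected bit 1)


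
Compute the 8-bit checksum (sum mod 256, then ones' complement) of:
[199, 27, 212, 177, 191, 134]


Sum = 940 mod 256 = 172
Complement = 83

83


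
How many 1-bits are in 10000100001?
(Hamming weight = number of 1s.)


Counting 1s in 10000100001

3


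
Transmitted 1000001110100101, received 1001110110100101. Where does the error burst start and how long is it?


XOR: 0001111000000000

Burst at position 3, length 4


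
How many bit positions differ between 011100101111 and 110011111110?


XOR: 101111010001
Count of 1s: 7

7


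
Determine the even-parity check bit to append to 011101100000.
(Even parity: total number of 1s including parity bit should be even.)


Number of 1s in data: 5
Parity bit: 1

1


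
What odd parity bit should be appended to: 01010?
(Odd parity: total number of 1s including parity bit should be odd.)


Number of 1s in data: 2
Parity bit: 1

1


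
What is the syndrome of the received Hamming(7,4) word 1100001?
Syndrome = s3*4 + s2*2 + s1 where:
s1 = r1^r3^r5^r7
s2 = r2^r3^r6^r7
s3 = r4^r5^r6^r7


s1=0, s2=0, s3=1

Syndrome = 4 (error at position 4)


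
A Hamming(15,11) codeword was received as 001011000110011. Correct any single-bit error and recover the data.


Syndrome = 0: no error detected

Data: 11100110011 (no errors)


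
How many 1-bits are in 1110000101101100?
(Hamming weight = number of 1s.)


Counting 1s in 1110000101101100

8


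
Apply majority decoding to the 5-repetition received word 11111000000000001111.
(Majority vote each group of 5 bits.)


Groups: 11111, 00000, 00000, 01111
Majority votes: 1001

1001


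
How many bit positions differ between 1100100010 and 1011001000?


XOR: 0111101010
Count of 1s: 6

6


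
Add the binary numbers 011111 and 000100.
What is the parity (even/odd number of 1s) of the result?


011111 = 31
000100 = 4
Sum = 35 = 100011
1s count = 3

odd parity (3 ones in 100011)


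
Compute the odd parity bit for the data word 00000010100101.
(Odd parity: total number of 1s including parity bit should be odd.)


Number of 1s in data: 4
Parity bit: 1

1


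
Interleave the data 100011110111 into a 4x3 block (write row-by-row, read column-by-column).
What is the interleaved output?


Matrix:
  100
  011
  110
  111
Read columns: 101101110101

101101110101


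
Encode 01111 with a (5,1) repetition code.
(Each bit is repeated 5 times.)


Each bit -> 5 copies

0000011111111111111111111


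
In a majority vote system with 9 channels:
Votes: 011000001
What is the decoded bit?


Ones: 3 out of 9
Threshold: 5

0 (3/9 voted 1)


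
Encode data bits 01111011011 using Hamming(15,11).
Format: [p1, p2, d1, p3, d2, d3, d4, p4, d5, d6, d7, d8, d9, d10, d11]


Parity bits: p1=1, p2=1, p3=0, p4=1

110011111011011


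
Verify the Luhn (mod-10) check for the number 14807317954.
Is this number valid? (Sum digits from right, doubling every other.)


Luhn sum = 50
50 mod 10 = 0

Valid (Luhn sum mod 10 = 0)


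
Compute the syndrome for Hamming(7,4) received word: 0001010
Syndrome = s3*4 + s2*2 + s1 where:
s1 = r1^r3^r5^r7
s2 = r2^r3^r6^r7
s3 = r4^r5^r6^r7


s1=0, s2=1, s3=0

Syndrome = 2 (error at position 2)


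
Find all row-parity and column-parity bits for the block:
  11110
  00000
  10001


Row parities: 000
Column parities: 01111

Row P: 000, Col P: 01111, Corner: 0


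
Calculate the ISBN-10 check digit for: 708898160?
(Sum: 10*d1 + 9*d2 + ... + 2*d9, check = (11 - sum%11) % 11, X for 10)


Weighted sum: 306
306 mod 11 = 9

Check digit: 2


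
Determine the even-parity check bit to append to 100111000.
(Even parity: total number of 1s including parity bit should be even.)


Number of 1s in data: 4
Parity bit: 0

0


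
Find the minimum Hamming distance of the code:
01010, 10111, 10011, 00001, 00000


Comparing all pairs, minimum distance: 1
Can detect 0 errors, correct 0 errors

1


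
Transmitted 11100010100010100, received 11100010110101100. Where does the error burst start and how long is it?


XOR: 00000000010111000

Burst at position 9, length 5


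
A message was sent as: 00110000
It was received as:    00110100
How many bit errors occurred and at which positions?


XOR: 00000100

1 error(s) at position(s): 5


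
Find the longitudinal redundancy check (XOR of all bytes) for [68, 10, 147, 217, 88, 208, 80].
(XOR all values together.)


XOR chain: 68 ^ 10 ^ 147 ^ 217 ^ 88 ^ 208 ^ 80 = 220

220


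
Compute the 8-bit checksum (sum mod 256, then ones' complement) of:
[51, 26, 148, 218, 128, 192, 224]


Sum = 987 mod 256 = 219
Complement = 36

36


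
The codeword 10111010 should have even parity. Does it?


Number of 1s: 5

No, parity error (5 ones)


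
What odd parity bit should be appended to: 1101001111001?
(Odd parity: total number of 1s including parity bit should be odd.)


Number of 1s in data: 8
Parity bit: 1

1


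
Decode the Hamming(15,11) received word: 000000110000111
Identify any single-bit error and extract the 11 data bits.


Syndrome = 3: error at position 3

Data: 10010000111 (corrected bit 3)


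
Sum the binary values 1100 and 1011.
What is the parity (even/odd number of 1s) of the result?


1100 = 12
1011 = 11
Sum = 23 = 10111
1s count = 4

even parity (4 ones in 10111)


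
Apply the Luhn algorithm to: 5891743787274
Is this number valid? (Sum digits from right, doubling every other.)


Luhn sum = 70
70 mod 10 = 0

Valid (Luhn sum mod 10 = 0)


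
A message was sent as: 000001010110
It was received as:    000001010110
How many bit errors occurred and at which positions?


XOR: 000000000000

0 errors (received matches sent)


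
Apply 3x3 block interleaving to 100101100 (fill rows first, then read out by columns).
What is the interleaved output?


Matrix:
  100
  101
  100
Read columns: 111000010

111000010


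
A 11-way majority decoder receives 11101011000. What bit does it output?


Ones: 6 out of 11
Threshold: 6

1 (6/11 voted 1)


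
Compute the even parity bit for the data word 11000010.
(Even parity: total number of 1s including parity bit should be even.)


Number of 1s in data: 3
Parity bit: 1

1


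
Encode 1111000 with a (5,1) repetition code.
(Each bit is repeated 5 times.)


Each bit -> 5 copies

11111111111111111111000000000000000


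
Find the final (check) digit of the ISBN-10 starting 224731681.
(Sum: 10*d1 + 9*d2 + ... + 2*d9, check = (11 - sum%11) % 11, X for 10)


Weighted sum: 192
192 mod 11 = 5

Check digit: 6


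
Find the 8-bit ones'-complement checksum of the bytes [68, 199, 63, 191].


Sum = 521 mod 256 = 9
Complement = 246

246


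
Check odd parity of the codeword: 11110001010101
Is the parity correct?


Number of 1s: 8

No, parity error (8 ones)


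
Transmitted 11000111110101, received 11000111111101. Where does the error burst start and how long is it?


XOR: 00000000001000

Burst at position 10, length 1


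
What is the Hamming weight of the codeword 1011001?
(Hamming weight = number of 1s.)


Counting 1s in 1011001

4


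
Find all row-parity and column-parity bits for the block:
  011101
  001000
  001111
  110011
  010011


Row parities: 01001
Column parities: 111010

Row P: 01001, Col P: 111010, Corner: 0


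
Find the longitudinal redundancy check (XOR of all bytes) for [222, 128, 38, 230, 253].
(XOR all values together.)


XOR chain: 222 ^ 128 ^ 38 ^ 230 ^ 253 = 99

99


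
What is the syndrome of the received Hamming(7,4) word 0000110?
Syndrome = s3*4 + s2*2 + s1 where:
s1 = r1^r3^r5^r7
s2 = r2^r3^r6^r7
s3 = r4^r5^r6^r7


s1=1, s2=1, s3=0

Syndrome = 3 (error at position 3)


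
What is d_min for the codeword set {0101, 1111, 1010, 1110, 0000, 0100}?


Comparing all pairs, minimum distance: 1
Can detect 0 errors, correct 0 errors

1


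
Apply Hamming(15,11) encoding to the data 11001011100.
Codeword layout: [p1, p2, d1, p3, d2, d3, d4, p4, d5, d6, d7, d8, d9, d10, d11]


Parity bits: p1=1, p2=0, p3=1, p4=0

101110001011100


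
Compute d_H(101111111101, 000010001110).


XOR: 101101110011
Count of 1s: 8

8


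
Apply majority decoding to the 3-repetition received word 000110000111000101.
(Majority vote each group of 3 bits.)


Groups: 000, 110, 000, 111, 000, 101
Majority votes: 010101

010101


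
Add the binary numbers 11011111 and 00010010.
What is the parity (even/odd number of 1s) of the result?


11011111 = 223
00010010 = 18
Sum = 241 = 11110001
1s count = 5

odd parity (5 ones in 11110001)


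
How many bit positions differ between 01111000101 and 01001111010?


XOR: 00110111111
Count of 1s: 8

8


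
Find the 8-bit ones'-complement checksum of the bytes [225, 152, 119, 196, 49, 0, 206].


Sum = 947 mod 256 = 179
Complement = 76

76


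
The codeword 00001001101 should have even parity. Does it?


Number of 1s: 4

Yes, parity is correct (4 ones)


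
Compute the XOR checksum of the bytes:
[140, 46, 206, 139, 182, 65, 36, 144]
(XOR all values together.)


XOR chain: 140 ^ 46 ^ 206 ^ 139 ^ 182 ^ 65 ^ 36 ^ 144 = 164

164


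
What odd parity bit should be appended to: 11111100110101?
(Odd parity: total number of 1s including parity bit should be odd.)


Number of 1s in data: 10
Parity bit: 1

1


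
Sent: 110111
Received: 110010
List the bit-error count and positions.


XOR: 000101

2 error(s) at position(s): 3, 5


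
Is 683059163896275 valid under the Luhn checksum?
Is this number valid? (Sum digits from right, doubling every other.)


Luhn sum = 68
68 mod 10 = 8

Invalid (Luhn sum mod 10 = 8)


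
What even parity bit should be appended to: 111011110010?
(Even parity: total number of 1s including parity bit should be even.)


Number of 1s in data: 8
Parity bit: 0

0


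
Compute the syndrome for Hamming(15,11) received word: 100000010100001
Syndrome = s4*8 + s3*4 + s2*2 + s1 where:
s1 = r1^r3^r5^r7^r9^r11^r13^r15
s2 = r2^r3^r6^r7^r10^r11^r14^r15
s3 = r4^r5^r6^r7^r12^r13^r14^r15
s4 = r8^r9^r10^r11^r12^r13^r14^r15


s1=0, s2=0, s3=1, s4=1

Syndrome = 12 (error at position 12)


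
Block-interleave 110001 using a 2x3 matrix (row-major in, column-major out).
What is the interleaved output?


Matrix:
  110
  001
Read columns: 101001

101001


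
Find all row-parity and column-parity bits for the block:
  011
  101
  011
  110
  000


Row parities: 00000
Column parities: 011

Row P: 00000, Col P: 011, Corner: 0


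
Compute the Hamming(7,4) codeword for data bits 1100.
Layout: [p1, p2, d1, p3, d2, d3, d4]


Parity bits: p1=0, p2=1, p3=1

0111100


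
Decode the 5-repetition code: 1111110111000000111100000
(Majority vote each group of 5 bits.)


Groups: 11111, 10111, 00000, 01111, 00000
Majority votes: 11010

11010


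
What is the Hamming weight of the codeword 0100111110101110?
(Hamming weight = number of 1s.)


Counting 1s in 0100111110101110

10


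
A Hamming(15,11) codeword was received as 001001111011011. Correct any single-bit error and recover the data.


Syndrome = 5: error at position 5

Data: 11111011011 (corrected bit 5)


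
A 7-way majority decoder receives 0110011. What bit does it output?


Ones: 4 out of 7
Threshold: 4

1 (4/7 voted 1)


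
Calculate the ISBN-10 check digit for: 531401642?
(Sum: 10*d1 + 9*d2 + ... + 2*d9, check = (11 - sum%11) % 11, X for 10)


Weighted sum: 158
158 mod 11 = 4

Check digit: 7


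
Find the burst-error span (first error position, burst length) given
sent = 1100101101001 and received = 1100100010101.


XOR: 0000001111100

Burst at position 6, length 5


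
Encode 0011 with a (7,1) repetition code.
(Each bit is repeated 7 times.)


Each bit -> 7 copies

0000000000000011111111111111


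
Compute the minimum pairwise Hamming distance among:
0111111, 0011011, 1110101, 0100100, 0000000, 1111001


Comparing all pairs, minimum distance: 2
Can detect 1 errors, correct 0 errors

2


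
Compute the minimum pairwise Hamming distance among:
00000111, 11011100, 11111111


Comparing all pairs, minimum distance: 3
Can detect 2 errors, correct 1 errors

3


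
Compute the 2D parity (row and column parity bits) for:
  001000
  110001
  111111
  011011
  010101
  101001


Row parities: 110011
Column parities: 100001

Row P: 110011, Col P: 100001, Corner: 0


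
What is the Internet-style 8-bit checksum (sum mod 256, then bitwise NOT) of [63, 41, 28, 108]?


Sum = 240 mod 256 = 240
Complement = 15

15


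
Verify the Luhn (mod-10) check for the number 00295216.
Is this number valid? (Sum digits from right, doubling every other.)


Luhn sum = 24
24 mod 10 = 4

Invalid (Luhn sum mod 10 = 4)


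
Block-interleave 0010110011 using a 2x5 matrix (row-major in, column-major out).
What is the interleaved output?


Matrix:
  00101
  10011
Read columns: 0100100111

0100100111


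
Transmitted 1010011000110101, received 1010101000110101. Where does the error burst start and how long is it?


XOR: 0000110000000000

Burst at position 4, length 2


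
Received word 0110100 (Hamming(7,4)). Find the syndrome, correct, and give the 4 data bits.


Syndrome = 4: error at position 4

Data: 1100 (corrected bit 4)


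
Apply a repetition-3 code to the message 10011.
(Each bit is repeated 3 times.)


Each bit -> 3 copies

111000000111111


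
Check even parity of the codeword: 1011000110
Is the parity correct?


Number of 1s: 5

No, parity error (5 ones)


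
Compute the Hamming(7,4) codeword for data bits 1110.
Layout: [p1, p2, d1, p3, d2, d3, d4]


Parity bits: p1=0, p2=0, p3=0

0010110


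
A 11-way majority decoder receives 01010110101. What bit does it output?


Ones: 6 out of 11
Threshold: 6

1 (6/11 voted 1)


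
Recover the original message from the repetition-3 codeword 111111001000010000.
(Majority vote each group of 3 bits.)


Groups: 111, 111, 001, 000, 010, 000
Majority votes: 110000

110000


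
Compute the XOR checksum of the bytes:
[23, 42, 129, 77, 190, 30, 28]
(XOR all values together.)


XOR chain: 23 ^ 42 ^ 129 ^ 77 ^ 190 ^ 30 ^ 28 = 77

77


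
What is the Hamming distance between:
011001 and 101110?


XOR: 110111
Count of 1s: 5

5


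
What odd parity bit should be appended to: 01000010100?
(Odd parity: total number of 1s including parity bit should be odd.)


Number of 1s in data: 3
Parity bit: 0

0


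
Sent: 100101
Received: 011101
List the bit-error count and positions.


XOR: 111000

3 error(s) at position(s): 0, 1, 2


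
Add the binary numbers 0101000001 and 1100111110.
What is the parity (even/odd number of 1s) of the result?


0101000001 = 321
1100111110 = 830
Sum = 1151 = 10001111111
1s count = 8

even parity (8 ones in 10001111111)


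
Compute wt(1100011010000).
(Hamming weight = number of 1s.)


Counting 1s in 1100011010000

5


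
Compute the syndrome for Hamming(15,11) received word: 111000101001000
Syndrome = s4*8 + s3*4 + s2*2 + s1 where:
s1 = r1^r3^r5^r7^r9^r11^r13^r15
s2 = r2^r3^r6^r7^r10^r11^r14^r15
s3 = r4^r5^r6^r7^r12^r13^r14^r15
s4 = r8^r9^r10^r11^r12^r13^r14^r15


s1=0, s2=1, s3=0, s4=0

Syndrome = 2 (error at position 2)


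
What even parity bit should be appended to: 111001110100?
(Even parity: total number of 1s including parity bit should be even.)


Number of 1s in data: 7
Parity bit: 1

1


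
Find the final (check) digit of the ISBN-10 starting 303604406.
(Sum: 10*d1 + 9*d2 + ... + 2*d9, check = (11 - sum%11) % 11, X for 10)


Weighted sum: 144
144 mod 11 = 1

Check digit: X


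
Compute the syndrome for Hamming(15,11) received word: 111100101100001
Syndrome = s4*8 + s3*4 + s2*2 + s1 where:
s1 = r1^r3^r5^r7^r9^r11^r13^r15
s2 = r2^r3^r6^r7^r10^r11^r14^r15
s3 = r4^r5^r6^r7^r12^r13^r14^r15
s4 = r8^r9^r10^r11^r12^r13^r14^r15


s1=1, s2=1, s3=1, s4=1

Syndrome = 15 (error at position 15)


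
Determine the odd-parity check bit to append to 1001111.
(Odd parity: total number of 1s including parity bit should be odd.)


Number of 1s in data: 5
Parity bit: 0

0


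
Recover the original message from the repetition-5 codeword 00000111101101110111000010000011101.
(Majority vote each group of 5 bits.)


Groups: 00000, 11110, 11011, 10111, 00001, 00000, 11101
Majority votes: 0111001

0111001


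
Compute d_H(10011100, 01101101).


XOR: 11110001
Count of 1s: 5

5


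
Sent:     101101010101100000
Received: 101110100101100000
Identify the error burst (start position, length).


XOR: 000011110000000000

Burst at position 4, length 4


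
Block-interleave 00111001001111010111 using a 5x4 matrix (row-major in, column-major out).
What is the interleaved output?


Matrix:
  0011
  1001
  0011
  1101
  0111
Read columns: 01010000111010111111

01010000111010111111


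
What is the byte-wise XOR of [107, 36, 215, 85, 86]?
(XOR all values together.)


XOR chain: 107 ^ 36 ^ 215 ^ 85 ^ 86 = 155

155


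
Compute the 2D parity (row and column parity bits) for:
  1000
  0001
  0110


Row parities: 110
Column parities: 1111

Row P: 110, Col P: 1111, Corner: 0


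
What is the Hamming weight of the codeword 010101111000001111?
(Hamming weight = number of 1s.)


Counting 1s in 010101111000001111

10


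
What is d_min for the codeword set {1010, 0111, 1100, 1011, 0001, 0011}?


Comparing all pairs, minimum distance: 1
Can detect 0 errors, correct 0 errors

1


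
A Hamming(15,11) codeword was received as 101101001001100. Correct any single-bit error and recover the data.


Syndrome = 8: error at position 8

Data: 10101001100 (corrected bit 8)


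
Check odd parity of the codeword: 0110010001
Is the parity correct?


Number of 1s: 4

No, parity error (4 ones)


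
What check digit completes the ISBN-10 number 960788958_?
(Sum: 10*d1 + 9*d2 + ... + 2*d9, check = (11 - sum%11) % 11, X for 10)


Weighted sum: 348
348 mod 11 = 7

Check digit: 4


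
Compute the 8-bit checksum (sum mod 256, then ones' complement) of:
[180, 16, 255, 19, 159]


Sum = 629 mod 256 = 117
Complement = 138

138


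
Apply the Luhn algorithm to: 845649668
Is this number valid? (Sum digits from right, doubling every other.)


Luhn sum = 54
54 mod 10 = 4

Invalid (Luhn sum mod 10 = 4)


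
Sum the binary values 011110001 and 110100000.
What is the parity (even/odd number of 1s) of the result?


011110001 = 241
110100000 = 416
Sum = 657 = 1010010001
1s count = 4

even parity (4 ones in 1010010001)


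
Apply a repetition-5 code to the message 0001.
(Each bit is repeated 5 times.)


Each bit -> 5 copies

00000000000000011111


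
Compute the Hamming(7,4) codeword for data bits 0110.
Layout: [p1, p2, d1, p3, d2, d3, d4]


Parity bits: p1=1, p2=1, p3=0

1100110


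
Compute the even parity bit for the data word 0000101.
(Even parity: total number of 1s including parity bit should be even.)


Number of 1s in data: 2
Parity bit: 0

0


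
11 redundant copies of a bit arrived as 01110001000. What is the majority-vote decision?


Ones: 4 out of 11
Threshold: 6

0 (4/11 voted 1)


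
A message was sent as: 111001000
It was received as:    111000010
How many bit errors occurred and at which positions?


XOR: 000001010

2 error(s) at position(s): 5, 7


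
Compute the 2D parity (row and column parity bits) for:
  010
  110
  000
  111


Row parities: 1001
Column parities: 011

Row P: 1001, Col P: 011, Corner: 0


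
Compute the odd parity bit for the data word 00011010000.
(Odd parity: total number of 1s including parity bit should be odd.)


Number of 1s in data: 3
Parity bit: 0

0


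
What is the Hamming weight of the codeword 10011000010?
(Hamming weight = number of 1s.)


Counting 1s in 10011000010

4


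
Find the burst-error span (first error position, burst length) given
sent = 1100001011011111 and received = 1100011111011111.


XOR: 0000010100000000

Burst at position 5, length 3


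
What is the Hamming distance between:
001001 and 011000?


XOR: 010001
Count of 1s: 2

2


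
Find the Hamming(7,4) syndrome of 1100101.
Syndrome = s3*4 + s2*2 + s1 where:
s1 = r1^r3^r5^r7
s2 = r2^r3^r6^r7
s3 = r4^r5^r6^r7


s1=1, s2=0, s3=0

Syndrome = 1 (error at position 1)


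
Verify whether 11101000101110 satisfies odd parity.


Number of 1s: 8

No, parity error (8 ones)


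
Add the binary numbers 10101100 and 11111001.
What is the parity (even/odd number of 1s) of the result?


10101100 = 172
11111001 = 249
Sum = 421 = 110100101
1s count = 5

odd parity (5 ones in 110100101)


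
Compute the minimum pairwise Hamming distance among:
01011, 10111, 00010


Comparing all pairs, minimum distance: 2
Can detect 1 errors, correct 0 errors

2


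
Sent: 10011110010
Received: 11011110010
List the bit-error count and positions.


XOR: 01000000000

1 error(s) at position(s): 1


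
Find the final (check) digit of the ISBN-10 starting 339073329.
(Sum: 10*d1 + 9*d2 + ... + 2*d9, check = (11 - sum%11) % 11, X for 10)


Weighted sum: 222
222 mod 11 = 2

Check digit: 9


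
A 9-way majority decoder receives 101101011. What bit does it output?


Ones: 6 out of 9
Threshold: 5

1 (6/9 voted 1)


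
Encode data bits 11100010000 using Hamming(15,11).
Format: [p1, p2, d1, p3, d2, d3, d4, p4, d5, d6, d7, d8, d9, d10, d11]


Parity bits: p1=1, p2=1, p3=0, p4=1

111011010010000


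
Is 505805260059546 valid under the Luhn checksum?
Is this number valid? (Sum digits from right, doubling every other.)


Luhn sum = 56
56 mod 10 = 6

Invalid (Luhn sum mod 10 = 6)


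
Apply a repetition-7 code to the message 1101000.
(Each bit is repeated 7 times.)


Each bit -> 7 copies

1111111111111100000001111111000000000000000000000


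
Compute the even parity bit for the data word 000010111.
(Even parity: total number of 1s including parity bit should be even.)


Number of 1s in data: 4
Parity bit: 0

0


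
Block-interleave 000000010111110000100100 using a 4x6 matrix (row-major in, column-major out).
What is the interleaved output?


Matrix:
  000000
  010111
  110000
  100100
Read columns: 001101100000010101000100

001101100000010101000100


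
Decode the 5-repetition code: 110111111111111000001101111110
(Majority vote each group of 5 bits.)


Groups: 11011, 11111, 11111, 00000, 11011, 11110
Majority votes: 111011

111011


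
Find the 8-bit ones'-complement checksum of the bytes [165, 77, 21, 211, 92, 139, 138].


Sum = 843 mod 256 = 75
Complement = 180

180


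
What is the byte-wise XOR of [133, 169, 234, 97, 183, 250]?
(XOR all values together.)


XOR chain: 133 ^ 169 ^ 234 ^ 97 ^ 183 ^ 250 = 234

234


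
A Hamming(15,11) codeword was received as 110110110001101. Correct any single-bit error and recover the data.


Syndrome = 3: error at position 3

Data: 11010001101 (corrected bit 3)


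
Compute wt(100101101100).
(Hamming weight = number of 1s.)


Counting 1s in 100101101100

6


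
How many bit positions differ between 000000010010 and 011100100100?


XOR: 011100110110
Count of 1s: 7

7


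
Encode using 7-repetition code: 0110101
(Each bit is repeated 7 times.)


Each bit -> 7 copies

0000000111111111111110000000111111100000001111111


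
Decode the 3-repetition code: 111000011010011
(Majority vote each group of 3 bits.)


Groups: 111, 000, 011, 010, 011
Majority votes: 10101

10101


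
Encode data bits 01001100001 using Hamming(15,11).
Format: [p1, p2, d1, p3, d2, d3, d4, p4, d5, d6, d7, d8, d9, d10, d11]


Parity bits: p1=1, p2=0, p3=0, p4=1

100010011100001


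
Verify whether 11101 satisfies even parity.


Number of 1s: 4

Yes, parity is correct (4 ones)


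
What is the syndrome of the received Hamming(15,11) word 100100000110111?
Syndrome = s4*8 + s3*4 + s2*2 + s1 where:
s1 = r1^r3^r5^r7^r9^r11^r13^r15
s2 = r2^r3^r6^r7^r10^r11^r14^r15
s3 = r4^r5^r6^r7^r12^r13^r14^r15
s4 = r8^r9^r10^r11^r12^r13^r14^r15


s1=0, s2=0, s3=0, s4=1

Syndrome = 8 (error at position 8)


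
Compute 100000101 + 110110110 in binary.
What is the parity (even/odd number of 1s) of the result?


100000101 = 261
110110110 = 438
Sum = 699 = 1010111011
1s count = 7

odd parity (7 ones in 1010111011)


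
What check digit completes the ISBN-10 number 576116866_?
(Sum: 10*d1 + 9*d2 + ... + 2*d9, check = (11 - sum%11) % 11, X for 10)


Weighted sum: 266
266 mod 11 = 2

Check digit: 9


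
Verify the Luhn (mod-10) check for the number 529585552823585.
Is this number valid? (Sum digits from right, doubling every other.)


Luhn sum = 68
68 mod 10 = 8

Invalid (Luhn sum mod 10 = 8)


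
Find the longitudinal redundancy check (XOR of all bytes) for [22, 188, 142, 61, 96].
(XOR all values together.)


XOR chain: 22 ^ 188 ^ 142 ^ 61 ^ 96 = 121

121


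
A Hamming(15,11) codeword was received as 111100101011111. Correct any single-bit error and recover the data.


Syndrome = 1: error at position 1

Data: 10011011111 (corrected bit 1)


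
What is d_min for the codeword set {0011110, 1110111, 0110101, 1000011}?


Comparing all pairs, minimum distance: 2
Can detect 1 errors, correct 0 errors

2


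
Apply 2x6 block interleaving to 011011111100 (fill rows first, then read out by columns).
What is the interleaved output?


Matrix:
  011011
  111100
Read columns: 011111011010

011111011010


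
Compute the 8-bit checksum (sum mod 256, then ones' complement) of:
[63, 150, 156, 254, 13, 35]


Sum = 671 mod 256 = 159
Complement = 96

96


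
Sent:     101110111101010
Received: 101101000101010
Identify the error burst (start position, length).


XOR: 000011111000000

Burst at position 4, length 5


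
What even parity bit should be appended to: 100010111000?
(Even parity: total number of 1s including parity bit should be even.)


Number of 1s in data: 5
Parity bit: 1

1


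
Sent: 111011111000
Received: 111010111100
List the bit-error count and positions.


XOR: 000001000100

2 error(s) at position(s): 5, 9


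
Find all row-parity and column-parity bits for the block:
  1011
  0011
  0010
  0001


Row parities: 1011
Column parities: 1011

Row P: 1011, Col P: 1011, Corner: 1


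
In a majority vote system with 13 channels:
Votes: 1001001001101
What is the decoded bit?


Ones: 6 out of 13
Threshold: 7

0 (6/13 voted 1)


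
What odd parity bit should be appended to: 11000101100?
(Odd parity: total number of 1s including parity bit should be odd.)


Number of 1s in data: 5
Parity bit: 0

0


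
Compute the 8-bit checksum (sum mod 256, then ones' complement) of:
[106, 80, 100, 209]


Sum = 495 mod 256 = 239
Complement = 16

16


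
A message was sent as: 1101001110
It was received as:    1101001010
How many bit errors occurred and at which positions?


XOR: 0000000100

1 error(s) at position(s): 7


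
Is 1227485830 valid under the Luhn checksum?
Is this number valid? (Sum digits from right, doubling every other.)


Luhn sum = 46
46 mod 10 = 6

Invalid (Luhn sum mod 10 = 6)


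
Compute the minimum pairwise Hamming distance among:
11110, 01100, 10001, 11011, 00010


Comparing all pairs, minimum distance: 2
Can detect 1 errors, correct 0 errors

2


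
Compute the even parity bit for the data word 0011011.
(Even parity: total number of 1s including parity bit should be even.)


Number of 1s in data: 4
Parity bit: 0

0


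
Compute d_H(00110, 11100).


XOR: 11010
Count of 1s: 3

3


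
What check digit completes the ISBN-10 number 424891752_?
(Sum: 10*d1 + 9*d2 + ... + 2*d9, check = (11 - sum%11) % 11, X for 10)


Weighted sum: 252
252 mod 11 = 10

Check digit: 1


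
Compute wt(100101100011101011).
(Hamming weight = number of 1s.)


Counting 1s in 100101100011101011

10


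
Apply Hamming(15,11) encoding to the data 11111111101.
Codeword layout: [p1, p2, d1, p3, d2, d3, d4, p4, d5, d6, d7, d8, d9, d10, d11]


Parity bits: p1=1, p2=0, p3=0, p4=0

101011101111101


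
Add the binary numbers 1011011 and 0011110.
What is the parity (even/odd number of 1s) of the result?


1011011 = 91
0011110 = 30
Sum = 121 = 1111001
1s count = 5

odd parity (5 ones in 1111001)


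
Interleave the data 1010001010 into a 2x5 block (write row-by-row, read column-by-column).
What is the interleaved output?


Matrix:
  10100
  01010
Read columns: 1001100100

1001100100


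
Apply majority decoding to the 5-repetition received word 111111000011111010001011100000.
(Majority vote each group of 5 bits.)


Groups: 11111, 10000, 11111, 01000, 10111, 00000
Majority votes: 101010

101010


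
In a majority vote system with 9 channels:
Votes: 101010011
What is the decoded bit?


Ones: 5 out of 9
Threshold: 5

1 (5/9 voted 1)


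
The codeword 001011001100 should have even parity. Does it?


Number of 1s: 5

No, parity error (5 ones)


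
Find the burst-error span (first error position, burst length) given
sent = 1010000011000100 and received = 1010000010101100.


XOR: 0000000001101000

Burst at position 9, length 4


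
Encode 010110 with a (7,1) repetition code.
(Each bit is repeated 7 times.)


Each bit -> 7 copies

000000011111110000000111111111111110000000


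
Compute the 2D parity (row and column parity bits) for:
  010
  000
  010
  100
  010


Row parities: 10111
Column parities: 110

Row P: 10111, Col P: 110, Corner: 0


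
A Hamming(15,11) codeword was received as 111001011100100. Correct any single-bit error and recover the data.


Syndrome = 0: no error detected

Data: 10101100100 (no errors)


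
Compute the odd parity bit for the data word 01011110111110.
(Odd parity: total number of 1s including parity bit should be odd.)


Number of 1s in data: 10
Parity bit: 1

1


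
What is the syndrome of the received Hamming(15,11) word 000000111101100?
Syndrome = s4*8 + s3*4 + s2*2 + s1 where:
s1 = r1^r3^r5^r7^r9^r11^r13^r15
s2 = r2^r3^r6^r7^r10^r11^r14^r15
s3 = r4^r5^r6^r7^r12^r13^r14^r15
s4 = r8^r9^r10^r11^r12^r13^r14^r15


s1=1, s2=0, s3=1, s4=1

Syndrome = 13 (error at position 13)


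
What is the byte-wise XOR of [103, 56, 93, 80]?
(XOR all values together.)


XOR chain: 103 ^ 56 ^ 93 ^ 80 = 82

82


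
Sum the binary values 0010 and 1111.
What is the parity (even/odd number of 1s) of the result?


0010 = 2
1111 = 15
Sum = 17 = 10001
1s count = 2

even parity (2 ones in 10001)


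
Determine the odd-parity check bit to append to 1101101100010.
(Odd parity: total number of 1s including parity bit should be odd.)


Number of 1s in data: 7
Parity bit: 0

0


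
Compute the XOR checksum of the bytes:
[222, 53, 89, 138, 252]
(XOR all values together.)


XOR chain: 222 ^ 53 ^ 89 ^ 138 ^ 252 = 196

196


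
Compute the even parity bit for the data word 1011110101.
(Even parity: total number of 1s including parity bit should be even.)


Number of 1s in data: 7
Parity bit: 1

1


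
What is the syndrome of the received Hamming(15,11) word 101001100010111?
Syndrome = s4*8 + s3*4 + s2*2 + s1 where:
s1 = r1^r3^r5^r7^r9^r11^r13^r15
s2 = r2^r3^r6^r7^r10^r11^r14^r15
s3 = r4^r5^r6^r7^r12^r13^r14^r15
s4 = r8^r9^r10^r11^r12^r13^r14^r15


s1=0, s2=0, s3=1, s4=0

Syndrome = 4 (error at position 4)


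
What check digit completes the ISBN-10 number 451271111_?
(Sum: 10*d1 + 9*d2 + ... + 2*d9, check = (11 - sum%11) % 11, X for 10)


Weighted sum: 163
163 mod 11 = 9

Check digit: 2


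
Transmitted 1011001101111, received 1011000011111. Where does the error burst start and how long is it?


XOR: 0000001110000

Burst at position 6, length 3


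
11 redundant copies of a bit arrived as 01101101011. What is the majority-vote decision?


Ones: 7 out of 11
Threshold: 6

1 (7/11 voted 1)


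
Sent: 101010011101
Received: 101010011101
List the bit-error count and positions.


XOR: 000000000000

0 errors (received matches sent)


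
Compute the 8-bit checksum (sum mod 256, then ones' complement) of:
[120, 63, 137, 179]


Sum = 499 mod 256 = 243
Complement = 12

12


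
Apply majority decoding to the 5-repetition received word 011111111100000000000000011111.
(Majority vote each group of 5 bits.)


Groups: 01111, 11111, 00000, 00000, 00000, 11111
Majority votes: 110001

110001


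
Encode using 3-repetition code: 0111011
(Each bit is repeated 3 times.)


Each bit -> 3 copies

000111111111000111111


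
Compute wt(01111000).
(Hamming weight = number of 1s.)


Counting 1s in 01111000

4


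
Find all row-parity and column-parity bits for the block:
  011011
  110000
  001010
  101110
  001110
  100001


Row parities: 000010
Column parities: 100000

Row P: 000010, Col P: 100000, Corner: 1


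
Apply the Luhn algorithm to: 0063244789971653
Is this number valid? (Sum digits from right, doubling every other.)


Luhn sum = 73
73 mod 10 = 3

Invalid (Luhn sum mod 10 = 3)


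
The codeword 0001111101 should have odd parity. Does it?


Number of 1s: 6

No, parity error (6 ones)


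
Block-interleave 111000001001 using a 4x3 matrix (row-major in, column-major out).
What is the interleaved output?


Matrix:
  111
  000
  001
  001
Read columns: 100010001011

100010001011


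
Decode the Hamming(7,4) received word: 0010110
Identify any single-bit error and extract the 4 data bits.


Syndrome = 0: no error detected

Data: 1110 (no errors)


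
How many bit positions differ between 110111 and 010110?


XOR: 100001
Count of 1s: 2

2


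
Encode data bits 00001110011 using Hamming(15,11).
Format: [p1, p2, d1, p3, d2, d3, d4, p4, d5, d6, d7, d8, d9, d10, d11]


Parity bits: p1=1, p2=0, p3=0, p4=1

100000011110011


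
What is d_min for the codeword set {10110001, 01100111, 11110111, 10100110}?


Comparing all pairs, minimum distance: 2
Can detect 1 errors, correct 0 errors

2


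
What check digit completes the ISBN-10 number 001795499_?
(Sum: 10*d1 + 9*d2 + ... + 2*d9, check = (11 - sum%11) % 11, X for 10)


Weighted sum: 197
197 mod 11 = 10

Check digit: 1
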